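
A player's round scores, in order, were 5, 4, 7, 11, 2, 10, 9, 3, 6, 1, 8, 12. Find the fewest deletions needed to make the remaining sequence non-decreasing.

Fewest deletions = n − (longest non-decreasing subsequence).
i:      1  2  3  4  5  6  7  8  9 10 11 12
a[i]:   5  4  7 11  2 10  9  3  6  1  8 12
dp:     1  1  2  3  1  3  3  2  3  1  4  5
max dp = 5, so deletions = 12 − 5 = 7.

7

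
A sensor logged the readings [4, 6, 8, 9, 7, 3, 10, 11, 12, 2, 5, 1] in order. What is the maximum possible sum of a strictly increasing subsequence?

60

Let S[i] be the best sum of a strictly increasing subsequence ending at i:
i:      1  2  3  4  5  6  7  8  9 10 11 12
a[i]:   4  6  8  9  7  3 10 11 12  2  5  1
S:      4 10 18 27 17  3 37 48 60  2  9  1
Maximum is 60 (e.g. 4 + 6 + 8 + 9 + 10 + 11 + 12).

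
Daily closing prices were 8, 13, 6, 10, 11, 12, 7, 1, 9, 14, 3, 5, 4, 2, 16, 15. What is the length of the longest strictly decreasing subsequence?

6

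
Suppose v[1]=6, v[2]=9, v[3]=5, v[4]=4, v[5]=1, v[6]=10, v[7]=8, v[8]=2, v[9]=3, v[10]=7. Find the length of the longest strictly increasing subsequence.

4

Track the smallest tail for each achievable length (strict):
6 → extends → [6]
9 → extends → [6, 9]
5 → replaces 6 → [5, 9]
4 → replaces 5 → [4, 9]
1 → replaces 4 → [1, 9]
10 → extends → [1, 9, 10]
8 → replaces 9 → [1, 8, 10]
2 → replaces 8 → [1, 2, 10]
3 → replaces 10 → [1, 2, 3]
7 → extends → [1, 2, 3, 7]
Four tails, so the longest strictly increasing subsequence has length 4 (e.g. 1, 2, 3, 7).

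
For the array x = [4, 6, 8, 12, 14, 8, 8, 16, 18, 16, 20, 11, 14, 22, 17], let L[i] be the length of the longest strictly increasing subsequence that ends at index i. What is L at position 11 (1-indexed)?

8

dp[i] = 1 + max{dp[j] : j<i, x[j]<x[i]} (or 1 if no such j):
i:      1  2  3  4  5  6  7  8  9 10 11 12 13 14 15
x[i]:   4  6  8 12 14  8  8 16 18 16 20 11 14 22 17
dp:     1  2  3  4  5  3  3  6  7  6  8  4  5  9  7
At index 11 the value is 8.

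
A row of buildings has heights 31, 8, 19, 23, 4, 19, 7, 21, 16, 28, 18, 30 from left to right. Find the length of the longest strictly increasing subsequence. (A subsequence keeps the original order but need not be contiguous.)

Track the smallest tail for each achievable length (strict):
31 → extends → [31]
8 → replaces 31 → [8]
19 → extends → [8, 19]
23 → extends → [8, 19, 23]
4 → replaces 8 → [4, 19, 23]
19 → already a tail → [4, 19, 23]
7 → replaces 19 → [4, 7, 23]
21 → replaces 23 → [4, 7, 21]
16 → replaces 21 → [4, 7, 16]
28 → extends → [4, 7, 16, 28]
18 → replaces 28 → [4, 7, 16, 18]
30 → extends → [4, 7, 16, 18, 30]
Five tails, so the longest strictly increasing subsequence has length 5 (e.g. 8, 19, 23, 28, 30).

5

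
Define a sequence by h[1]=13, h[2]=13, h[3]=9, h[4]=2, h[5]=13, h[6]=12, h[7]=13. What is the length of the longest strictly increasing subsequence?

Track the smallest tail for each achievable length (strict):
13 → extends → [13]
13 → already a tail → [13]
9 → replaces 13 → [9]
2 → replaces 9 → [2]
13 → extends → [2, 13]
12 → replaces 13 → [2, 12]
13 → extends → [2, 12, 13]
Three tails, so the longest strictly increasing subsequence has length 3 (e.g. 9, 12, 13).

3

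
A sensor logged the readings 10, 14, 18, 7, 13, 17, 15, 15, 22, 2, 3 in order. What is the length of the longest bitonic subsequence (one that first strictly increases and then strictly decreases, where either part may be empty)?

6

inc[i] = longest strictly increasing subsequence ending at i; dec[i] = longest strictly decreasing subsequence starting at i:
i:      1  2  3  4  5  6  7  8  9 10 11
a[i]:  10 14 18  7 13 17 15 15 22  2  3
inc:    1  2  3  1  2  3  3  3  4  1  2
dec:    3  3  4  2  2  3  2  2  2  1  1
Best peak at i=3 (value 18): inc=3, dec=4, length 3+4−1 = 6.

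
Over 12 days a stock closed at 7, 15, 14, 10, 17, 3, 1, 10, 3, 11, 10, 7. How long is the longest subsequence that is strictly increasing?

Track the smallest tail for each achievable length (strict):
7 → extends → [7]
15 → extends → [7, 15]
14 → replaces 15 → [7, 14]
10 → replaces 14 → [7, 10]
17 → extends → [7, 10, 17]
3 → replaces 7 → [3, 10, 17]
1 → replaces 3 → [1, 10, 17]
10 → already a tail → [1, 10, 17]
3 → replaces 10 → [1, 3, 17]
11 → replaces 17 → [1, 3, 11]
10 → replaces 11 → [1, 3, 10]
7 → replaces 10 → [1, 3, 7]
Three tails, so the longest strictly increasing subsequence has length 3 (e.g. 7, 15, 17).

3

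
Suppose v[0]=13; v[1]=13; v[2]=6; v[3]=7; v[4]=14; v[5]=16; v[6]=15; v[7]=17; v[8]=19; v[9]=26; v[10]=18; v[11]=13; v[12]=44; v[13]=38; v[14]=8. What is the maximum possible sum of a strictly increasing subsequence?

149

Let S[i] be the best sum of a strictly increasing subsequence ending at i:
i:       0   1   2   3   4   5   6   7   8   9  10  11  12  13  14
v[i]:   13  13   6   7  14  16  15  17  19  26  18  13  44  38   8
S:      13  13   6  13  27  43  42  60  79 105  78  26 149 143  21
Maximum is 149 (e.g. 6 + 7 + 14 + 16 + 17 + 19 + 26 + 44).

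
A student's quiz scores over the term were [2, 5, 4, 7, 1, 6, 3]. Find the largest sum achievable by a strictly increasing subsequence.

14

Let S[i] be the best sum of a strictly increasing subsequence ending at i:
i:      1  2  3  4  5  6  7
a[i]:   2  5  4  7  1  6  3
S:      2  7  6 14  1 13  5
Maximum is 14 (e.g. 2 + 5 + 7).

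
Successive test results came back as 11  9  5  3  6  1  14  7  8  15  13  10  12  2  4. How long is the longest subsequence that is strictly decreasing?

Negate each value so 'decreasing' becomes 'increasing', then run patience tails on the negated sequence:
-11 → extends → [-11]
-9 → extends → [-11, -9]
-5 → extends → [-11, -9, -5]
-3 → extends → [-11, -9, -5, -3]
-6 → replaces -5 → [-11, -9, -6, -3]
-1 → extends → [-11, -9, -6, -3, -1]
-14 → replaces -11 → [-14, -9, -6, -3, -1]
-7 → replaces -6 → [-14, -9, -7, -3, -1]
-8 → replaces -7 → [-14, -9, -8, -3, -1]
-15 → replaces -14 → [-15, -9, -8, -3, -1]
-13 → replaces -9 → [-15, -13, -8, -3, -1]
-10 → replaces -8 → [-15, -13, -10, -3, -1]
-12 → replaces -10 → [-15, -13, -12, -3, -1]
-2 → replaces -1 → [-15, -13, -12, -3, -2]
-4 → replaces -3 → [-15, -13, -12, -4, -2]
Five tails, so the longest strictly decreasing subsequence of the original has length 5.

5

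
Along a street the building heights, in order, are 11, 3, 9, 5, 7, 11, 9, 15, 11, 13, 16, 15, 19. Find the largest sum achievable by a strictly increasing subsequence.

83

Let S[i] be the best sum of a strictly increasing subsequence ending at i:
i:      1  2  3  4  5  6  7  8  9 10 11 12 13
a[i]:  11  3  9  5  7 11  9 15 11 13 16 15 19
S:     11  3 12  8 15 26 24 41 35 48 64 63 83
Maximum is 83 (e.g. 3 + 5 + 7 + 9 + 11 + 13 + 16 + 19).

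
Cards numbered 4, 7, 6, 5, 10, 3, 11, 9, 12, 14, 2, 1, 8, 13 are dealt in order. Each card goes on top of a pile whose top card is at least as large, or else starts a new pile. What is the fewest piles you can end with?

6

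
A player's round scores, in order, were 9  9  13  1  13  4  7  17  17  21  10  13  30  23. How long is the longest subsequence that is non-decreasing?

Track the smallest tail for each achievable length (allowing ties):
9 → extends → [9]
9 → extends → [9, 9]
13 → extends → [9, 9, 13]
1 → replaces 9 → [1, 9, 13]
13 → extends → [1, 9, 13, 13]
4 → replaces 9 → [1, 4, 13, 13]
7 → replaces 13 → [1, 4, 7, 13]
17 → extends → [1, 4, 7, 13, 17]
17 → extends → [1, 4, 7, 13, 17, 17]
21 → extends → [1, 4, 7, 13, 17, 17, 21]
10 → replaces 13 → [1, 4, 7, 10, 17, 17, 21]
13 → replaces 17 → [1, 4, 7, 10, 13, 17, 21]
30 → extends → [1, 4, 7, 10, 13, 17, 21, 30]
23 → replaces 30 → [1, 4, 7, 10, 13, 17, 21, 23]
Eight tails, so the longest non-decreasing subsequence has length 8 (e.g. 9, 9, 13, 13, 17, 17, 21, 30).

8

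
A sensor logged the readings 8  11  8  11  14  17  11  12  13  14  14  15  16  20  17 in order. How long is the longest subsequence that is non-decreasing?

11

Track the smallest tail for each achievable length (allowing ties):
8 → extends → [8]
11 → extends → [8, 11]
8 → replaces 11 → [8, 8]
11 → extends → [8, 8, 11]
14 → extends → [8, 8, 11, 14]
17 → extends → [8, 8, 11, 14, 17]
11 → replaces 14 → [8, 8, 11, 11, 17]
12 → replaces 17 → [8, 8, 11, 11, 12]
13 → extends → [8, 8, 11, 11, 12, 13]
14 → extends → [8, 8, 11, 11, 12, 13, 14]
14 → extends → [8, 8, 11, 11, 12, 13, 14, 14]
15 → extends → [8, 8, 11, 11, 12, 13, 14, 14, 15]
16 → extends → [8, 8, 11, 11, 12, 13, 14, 14, 15, 16]
20 → extends → [8, 8, 11, 11, 12, 13, 14, 14, 15, 16, 20]
17 → replaces 20 → [8, 8, 11, 11, 12, 13, 14, 14, 15, 16, 17]
Eleven tails, so the longest non-decreasing subsequence has length 11 (e.g. 8, 11, 11, 11, 12, 13, 14, 14, 15, 16, 20).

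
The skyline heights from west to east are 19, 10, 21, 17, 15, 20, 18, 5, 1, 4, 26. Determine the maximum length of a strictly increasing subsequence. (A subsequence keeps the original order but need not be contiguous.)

Track the smallest tail for each achievable length (strict):
19 → extends → [19]
10 → replaces 19 → [10]
21 → extends → [10, 21]
17 → replaces 21 → [10, 17]
15 → replaces 17 → [10, 15]
20 → extends → [10, 15, 20]
18 → replaces 20 → [10, 15, 18]
5 → replaces 10 → [5, 15, 18]
1 → replaces 5 → [1, 15, 18]
4 → replaces 15 → [1, 4, 18]
26 → extends → [1, 4, 18, 26]
Four tails, so the longest strictly increasing subsequence has length 4 (e.g. 10, 17, 20, 26).

4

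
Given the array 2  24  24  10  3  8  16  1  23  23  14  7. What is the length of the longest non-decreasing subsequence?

Track the smallest tail for each achievable length (allowing ties):
2 → extends → [2]
24 → extends → [2, 24]
24 → extends → [2, 24, 24]
10 → replaces 24 → [2, 10, 24]
3 → replaces 10 → [2, 3, 24]
8 → replaces 24 → [2, 3, 8]
16 → extends → [2, 3, 8, 16]
1 → replaces 2 → [1, 3, 8, 16]
23 → extends → [1, 3, 8, 16, 23]
23 → extends → [1, 3, 8, 16, 23, 23]
14 → replaces 16 → [1, 3, 8, 14, 23, 23]
7 → replaces 8 → [1, 3, 7, 14, 23, 23]
Six tails, so the longest non-decreasing subsequence has length 6 (e.g. 2, 3, 8, 16, 23, 23).

6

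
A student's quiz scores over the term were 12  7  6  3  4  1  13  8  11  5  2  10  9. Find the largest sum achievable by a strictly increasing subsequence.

Let S[i] be the best sum of a strictly increasing subsequence ending at i:
i:      1  2  3  4  5  6  7  8  9 10 11 12 13
a[i]:  12  7  6  3  4  1 13  8 11  5  2 10  9
S:     12  7  6  3  7  1 25 15 26 12  3 25 24
Maximum is 26 (e.g. 3 + 4 + 8 + 11).

26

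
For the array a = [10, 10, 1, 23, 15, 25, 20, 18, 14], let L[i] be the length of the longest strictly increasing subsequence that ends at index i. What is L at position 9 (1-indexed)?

2

dp[i] = 1 + max{dp[j] : j<i, a[j]<a[i]} (or 1 if no such j):
i:      1  2  3  4  5  6  7  8  9
a[i]:  10 10  1 23 15 25 20 18 14
dp:     1  1  1  2  2  3  3  3  2
At index 9 the value is 2.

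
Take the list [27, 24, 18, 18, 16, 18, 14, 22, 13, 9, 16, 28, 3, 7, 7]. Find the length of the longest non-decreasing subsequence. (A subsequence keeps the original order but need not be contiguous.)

Let dp[i] be the length of the longest such subsequence ending at index i:
i:      1  2  3  4  5  6  7  8  9 10 11 12 13 14 15
a[i]:  27 24 18 18 16 18 14 22 13  9 16 28  3  7  7
dp:     1  1  1  2  1  3  1  4  1  1  2  5  1  2  3
Maximum dp value is 5.

5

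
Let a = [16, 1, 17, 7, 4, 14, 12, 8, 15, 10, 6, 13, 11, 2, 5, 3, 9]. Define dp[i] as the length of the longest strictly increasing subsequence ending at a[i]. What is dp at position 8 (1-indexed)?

dp[i] = 1 + max{dp[j] : j<i, a[j]<a[i]} (or 1 if no such j):
i:      1  2  3  4  5  6  7  8  9 10 11 12 13 14 15 16 17
a[i]:  16  1 17  7  4 14 12  8 15 10  6 13 11  2  5  3  9
dp:     1  1  2  2  2  3  3  3  4  4  3  5  5  2  3  3  4
At index 8 the value is 3.

3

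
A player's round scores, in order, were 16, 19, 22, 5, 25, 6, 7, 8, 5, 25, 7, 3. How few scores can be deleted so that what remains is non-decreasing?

Fewest deletions = n − (longest non-decreasing subsequence).
Patience tails:
16 → extends → [16]
19 → extends → [16, 19]
22 → extends → [16, 19, 22]
5 → replaces 16 → [5, 19, 22]
25 → extends → [5, 19, 22, 25]
6 → replaces 19 → [5, 6, 22, 25]
7 → replaces 22 → [5, 6, 7, 25]
8 → replaces 25 → [5, 6, 7, 8]
5 → replaces 6 → [5, 5, 7, 8]
25 → extends → [5, 5, 7, 8, 25]
7 → replaces 8 → [5, 5, 7, 7, 25]
3 → replaces 5 → [3, 5, 7, 7, 25]
Longest non-decreasing subsequence has length 5, so deletions = 12 − 5 = 7.

7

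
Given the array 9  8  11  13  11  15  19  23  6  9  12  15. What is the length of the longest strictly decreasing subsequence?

3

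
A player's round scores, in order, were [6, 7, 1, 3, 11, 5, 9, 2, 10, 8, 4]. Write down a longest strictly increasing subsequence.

Patience tails give the LIS length; then backtrack through the dp parents:
6 → extends → [6]
7 → extends → [6, 7]
1 → replaces 6 → [1, 7]
3 → replaces 7 → [1, 3]
11 → extends → [1, 3, 11]
5 → replaces 11 → [1, 3, 5]
9 → extends → [1, 3, 5, 9]
2 → replaces 3 → [1, 2, 5, 9]
10 → extends → [1, 2, 5, 9, 10]
8 → replaces 9 → [1, 2, 5, 8, 10]
4 → replaces 5 → [1, 2, 4, 8, 10]
Length 5; one witness is 1, 3, 5, 9, 10.

1, 3, 5, 9, 10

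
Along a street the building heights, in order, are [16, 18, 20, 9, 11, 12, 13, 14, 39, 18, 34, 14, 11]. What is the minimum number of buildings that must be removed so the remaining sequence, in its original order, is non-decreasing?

Fewest deletions = n − (longest non-decreasing subsequence).
i:      1  2  3  4  5  6  7  8  9 10 11 12 13
a[i]:  16 18 20  9 11 12 13 14 39 18 34 14 11
dp:     1  2  3  1  2  3  4  5  6  6  7  6  3
max dp = 7, so deletions = 13 − 7 = 6.

6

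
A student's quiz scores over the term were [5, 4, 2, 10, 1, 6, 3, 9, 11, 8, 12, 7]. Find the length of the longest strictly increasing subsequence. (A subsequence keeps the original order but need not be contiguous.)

Track the smallest tail for each achievable length (strict):
5 → extends → [5]
4 → replaces 5 → [4]
2 → replaces 4 → [2]
10 → extends → [2, 10]
1 → replaces 2 → [1, 10]
6 → replaces 10 → [1, 6]
3 → replaces 6 → [1, 3]
9 → extends → [1, 3, 9]
11 → extends → [1, 3, 9, 11]
8 → replaces 9 → [1, 3, 8, 11]
12 → extends → [1, 3, 8, 11, 12]
7 → replaces 8 → [1, 3, 7, 11, 12]
Five tails, so the longest strictly increasing subsequence has length 5 (e.g. 5, 6, 9, 11, 12).

5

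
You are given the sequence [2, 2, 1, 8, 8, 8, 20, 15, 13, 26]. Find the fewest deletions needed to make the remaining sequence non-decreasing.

3

Fewest deletions = n − (longest non-decreasing subsequence).
Patience tails:
2 → extends → [2]
2 → extends → [2, 2]
1 → replaces 2 → [1, 2]
8 → extends → [1, 2, 8]
8 → extends → [1, 2, 8, 8]
8 → extends → [1, 2, 8, 8, 8]
20 → extends → [1, 2, 8, 8, 8, 20]
15 → replaces 20 → [1, 2, 8, 8, 8, 15]
13 → replaces 15 → [1, 2, 8, 8, 8, 13]
26 → extends → [1, 2, 8, 8, 8, 13, 26]
Longest non-decreasing subsequence has length 7, so deletions = 10 − 7 = 3.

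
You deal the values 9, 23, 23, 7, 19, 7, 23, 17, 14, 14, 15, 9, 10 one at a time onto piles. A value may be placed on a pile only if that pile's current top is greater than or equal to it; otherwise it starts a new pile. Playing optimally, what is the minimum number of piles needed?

3

The minimum number of non-increasing subsequences covering a sequence equals the length of its longest strictly increasing subsequence.
LIS length is 3 (e.g. 9, 19, 23), so 3 piles are needed.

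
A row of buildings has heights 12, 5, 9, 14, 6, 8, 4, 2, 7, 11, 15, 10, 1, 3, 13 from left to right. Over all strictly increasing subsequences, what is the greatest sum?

Let S[i] be the best sum of a strictly increasing subsequence ending at i:
i:      1  2  3  4  5  6  7  8  9 10 11 12 13 14 15
a[i]:  12  5  9 14  6  8  4  2  7 11 15 10  1  3 13
S:     12  5 14 28 11 19  4  2 18 30 45 29  1  5 43
Maximum is 45 (e.g. 5 + 6 + 8 + 11 + 15).

45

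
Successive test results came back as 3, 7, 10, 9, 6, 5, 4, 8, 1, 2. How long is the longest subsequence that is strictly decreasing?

6

Let dp[i] be the longest strictly decreasing subsequence ending at i:
i:      1  2  3  4  5  6  7  8  9 10
a[i]:   3  7 10  9  6  5  4  8  1  2
dp:     1  1  1  2  3  4  5  3  6  6
Maximum is 6.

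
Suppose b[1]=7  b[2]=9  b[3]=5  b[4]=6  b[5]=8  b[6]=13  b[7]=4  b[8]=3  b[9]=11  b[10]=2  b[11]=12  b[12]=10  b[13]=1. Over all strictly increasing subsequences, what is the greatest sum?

Let S[i] be the best sum of a strictly increasing subsequence ending at i:
i:      1  2  3  4  5  6  7  8  9 10 11 12 13
b[i]:   7  9  5  6  8 13  4  3 11  2 12 10  1
S:      7 16  5 11 19 32  4  3 30  2 42 29  1
Maximum is 42 (e.g. 5 + 6 + 8 + 11 + 12).

42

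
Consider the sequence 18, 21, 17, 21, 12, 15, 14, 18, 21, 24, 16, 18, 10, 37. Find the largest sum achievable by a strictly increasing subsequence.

Let S[i] be the best sum of a strictly increasing subsequence ending at i:
i:       1   2   3   4   5   6   7   8   9  10  11  12  13  14
a[i]:   18  21  17  21  12  15  14  18  21  24  16  18  10  37
S:      18  39  17  39  12  27  26  45  66  90  43  61  10 127
Maximum is 127 (e.g. 12 + 15 + 18 + 21 + 24 + 37).

127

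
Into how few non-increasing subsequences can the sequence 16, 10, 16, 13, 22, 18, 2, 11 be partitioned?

3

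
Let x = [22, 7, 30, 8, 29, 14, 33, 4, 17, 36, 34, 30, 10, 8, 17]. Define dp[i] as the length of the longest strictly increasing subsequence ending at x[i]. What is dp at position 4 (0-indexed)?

dp[i] = 1 + max{dp[j] : j<i, x[j]<x[i]} (or 1 if no such j):
i:      0  1  2  3  4  5  6  7  8  9 10 11 12 13 14
x[i]:  22  7 30  8 29 14 33  4 17 36 34 30 10  8 17
dp:     1  1  2  2  3  3  4  1  4  5  5  5  3  2  4
At index 4 the value is 3.

3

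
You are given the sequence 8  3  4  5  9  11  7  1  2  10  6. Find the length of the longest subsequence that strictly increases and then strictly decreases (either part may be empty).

inc[i] = longest strictly increasing subsequence ending at i; dec[i] = longest strictly decreasing subsequence starting at i:
i:      1  2  3  4  5  6  7  8  9 10 11
a[i]:   8  3  4  5  9 11  7  1  2 10  6
inc:    1  1  2  3  4  5  4  1  2  5  4
dec:    3  2  2  2  3  3  2  1  1  2  1
Best peak at i=6 (value 11): inc=5, dec=3, length 5+3−1 = 7.

7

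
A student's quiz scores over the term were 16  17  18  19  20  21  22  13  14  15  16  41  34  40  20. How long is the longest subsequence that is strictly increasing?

Track the smallest tail for each achievable length (strict):
16 → extends → [16]
17 → extends → [16, 17]
18 → extends → [16, 17, 18]
19 → extends → [16, 17, 18, 19]
20 → extends → [16, 17, 18, 19, 20]
21 → extends → [16, 17, 18, 19, 20, 21]
22 → extends → [16, 17, 18, 19, 20, 21, 22]
13 → replaces 16 → [13, 17, 18, 19, 20, 21, 22]
14 → replaces 17 → [13, 14, 18, 19, 20, 21, 22]
15 → replaces 18 → [13, 14, 15, 19, 20, 21, 22]
16 → replaces 19 → [13, 14, 15, 16, 20, 21, 22]
41 → extends → [13, 14, 15, 16, 20, 21, 22, 41]
34 → replaces 41 → [13, 14, 15, 16, 20, 21, 22, 34]
40 → extends → [13, 14, 15, 16, 20, 21, 22, 34, 40]
20 → already a tail → [13, 14, 15, 16, 20, 21, 22, 34, 40]
Nine tails, so the longest strictly increasing subsequence has length 9 (e.g. 16, 17, 18, 19, 20, 21, 22, 34, 40).

9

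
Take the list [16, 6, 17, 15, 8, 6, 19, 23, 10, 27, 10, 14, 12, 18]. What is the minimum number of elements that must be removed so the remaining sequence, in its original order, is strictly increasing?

Fewest deletions = n − (longest strictly increasing subsequence).
Patience tails:
16 → extends → [16]
6 → replaces 16 → [6]
17 → extends → [6, 17]
15 → replaces 17 → [6, 15]
8 → replaces 15 → [6, 8]
6 → already a tail → [6, 8]
19 → extends → [6, 8, 19]
23 → extends → [6, 8, 19, 23]
10 → replaces 19 → [6, 8, 10, 23]
27 → extends → [6, 8, 10, 23, 27]
10 → already a tail → [6, 8, 10, 23, 27]
14 → replaces 23 → [6, 8, 10, 14, 27]
12 → replaces 14 → [6, 8, 10, 12, 27]
18 → replaces 27 → [6, 8, 10, 12, 18]
Longest strictly increasing subsequence has length 5, so deletions = 14 − 5 = 9.

9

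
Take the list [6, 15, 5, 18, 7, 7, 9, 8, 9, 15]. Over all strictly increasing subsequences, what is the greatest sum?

Let S[i] be the best sum of a strictly increasing subsequence ending at i:
i:      1  2  3  4  5  6  7  8  9 10
a[i]:   6 15  5 18  7  7  9  8  9 15
S:      6 21  5 39 13 13 22 21 30 45
Maximum is 45 (e.g. 6 + 7 + 8 + 9 + 15).

45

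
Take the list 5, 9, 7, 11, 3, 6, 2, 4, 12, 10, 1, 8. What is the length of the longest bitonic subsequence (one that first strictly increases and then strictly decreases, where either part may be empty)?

6

inc[i] = longest strictly increasing subsequence ending at i; dec[i] = longest strictly decreasing subsequence starting at i:
i:      1  2  3  4  5  6  7  8  9 10 11 12
a[i]:   5  9  7 11  3  6  2  4 12 10  1  8
inc:    1  2  2  3  1  2  1  2  4  3  1  3
dec:    4  5  4  4  3  3  2  2  3  2  1  1
Best peak at i=2 (value 9): inc=2, dec=5, length 2+5−1 = 6.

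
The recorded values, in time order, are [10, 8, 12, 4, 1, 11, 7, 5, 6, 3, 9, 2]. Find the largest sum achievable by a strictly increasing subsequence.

24

Let S[i] be the best sum of a strictly increasing subsequence ending at i:
i:      1  2  3  4  5  6  7  8  9 10 11 12
a[i]:  10  8 12  4  1 11  7  5  6  3  9  2
S:     10  8 22  4  1 21 11  9 15  4 24  3
Maximum is 24 (e.g. 4 + 5 + 6 + 9).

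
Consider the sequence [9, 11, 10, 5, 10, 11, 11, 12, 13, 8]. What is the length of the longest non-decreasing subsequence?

7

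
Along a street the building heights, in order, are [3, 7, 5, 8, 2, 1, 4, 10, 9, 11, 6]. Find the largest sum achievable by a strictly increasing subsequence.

39

Let S[i] be the best sum of a strictly increasing subsequence ending at i:
i:      1  2  3  4  5  6  7  8  9 10 11
a[i]:   3  7  5  8  2  1  4 10  9 11  6
S:      3 10  8 18  2  1  7 28 27 39 14
Maximum is 39 (e.g. 3 + 7 + 8 + 10 + 11).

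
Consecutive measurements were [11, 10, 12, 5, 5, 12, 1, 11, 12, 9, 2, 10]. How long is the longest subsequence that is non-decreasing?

4

Track the smallest tail for each achievable length (allowing ties):
11 → extends → [11]
10 → replaces 11 → [10]
12 → extends → [10, 12]
5 → replaces 10 → [5, 12]
5 → replaces 12 → [5, 5]
12 → extends → [5, 5, 12]
1 → replaces 5 → [1, 5, 12]
11 → replaces 12 → [1, 5, 11]
12 → extends → [1, 5, 11, 12]
9 → replaces 11 → [1, 5, 9, 12]
2 → replaces 5 → [1, 2, 9, 12]
10 → replaces 12 → [1, 2, 9, 10]
Four tails, so the longest non-decreasing subsequence has length 4 (e.g. 11, 12, 12, 12).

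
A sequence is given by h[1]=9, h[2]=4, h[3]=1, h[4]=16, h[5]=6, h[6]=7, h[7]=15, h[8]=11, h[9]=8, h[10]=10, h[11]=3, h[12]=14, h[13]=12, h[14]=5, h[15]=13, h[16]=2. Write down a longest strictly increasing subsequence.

Patience tails give the LIS length; then backtrack through the dp parents:
9 → extends → [9]
4 → replaces 9 → [4]
1 → replaces 4 → [1]
16 → extends → [1, 16]
6 → replaces 16 → [1, 6]
7 → extends → [1, 6, 7]
15 → extends → [1, 6, 7, 15]
11 → replaces 15 → [1, 6, 7, 11]
8 → replaces 11 → [1, 6, 7, 8]
10 → extends → [1, 6, 7, 8, 10]
3 → replaces 6 → [1, 3, 7, 8, 10]
14 → extends → [1, 3, 7, 8, 10, 14]
12 → replaces 14 → [1, 3, 7, 8, 10, 12]
5 → replaces 7 → [1, 3, 5, 8, 10, 12]
13 → extends → [1, 3, 5, 8, 10, 12, 13]
2 → replaces 3 → [1, 2, 5, 8, 10, 12, 13]
Length 7; one witness is 4, 6, 7, 8, 10, 12, 13.

4, 6, 7, 8, 10, 12, 13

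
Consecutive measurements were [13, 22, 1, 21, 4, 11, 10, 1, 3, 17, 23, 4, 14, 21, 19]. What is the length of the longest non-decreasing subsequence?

6

Track the smallest tail for each achievable length (allowing ties):
13 → extends → [13]
22 → extends → [13, 22]
1 → replaces 13 → [1, 22]
21 → replaces 22 → [1, 21]
4 → replaces 21 → [1, 4]
11 → extends → [1, 4, 11]
10 → replaces 11 → [1, 4, 10]
1 → replaces 4 → [1, 1, 10]
3 → replaces 10 → [1, 1, 3]
17 → extends → [1, 1, 3, 17]
23 → extends → [1, 1, 3, 17, 23]
4 → replaces 17 → [1, 1, 3, 4, 23]
14 → replaces 23 → [1, 1, 3, 4, 14]
21 → extends → [1, 1, 3, 4, 14, 21]
19 → replaces 21 → [1, 1, 3, 4, 14, 19]
Six tails, so the longest non-decreasing subsequence has length 6 (e.g. 1, 1, 3, 4, 14, 21).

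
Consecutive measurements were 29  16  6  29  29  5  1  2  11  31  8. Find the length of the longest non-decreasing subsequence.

Let dp[i] be the length of the longest such subsequence ending at index i:
i:      1  2  3  4  5  6  7  8  9 10 11
a[i]:  29 16  6 29 29  5  1  2 11 31  8
dp:     1  1  1  2  3  1  1  2  3  4  3
Maximum dp value is 4.

4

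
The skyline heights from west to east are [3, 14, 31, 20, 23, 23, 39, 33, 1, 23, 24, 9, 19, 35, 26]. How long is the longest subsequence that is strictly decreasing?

4

Negate each value so 'decreasing' becomes 'increasing', then run patience tails on the negated sequence:
-3 → extends → [-3]
-14 → replaces -3 → [-14]
-31 → replaces -14 → [-31]
-20 → extends → [-31, -20]
-23 → replaces -20 → [-31, -23]
-23 → already a tail → [-31, -23]
-39 → replaces -31 → [-39, -23]
-33 → replaces -23 → [-39, -33]
-1 → extends → [-39, -33, -1]
-23 → replaces -1 → [-39, -33, -23]
-24 → replaces -23 → [-39, -33, -24]
-9 → extends → [-39, -33, -24, -9]
-19 → replaces -9 → [-39, -33, -24, -19]
-35 → replaces -33 → [-39, -35, -24, -19]
-26 → replaces -24 → [-39, -35, -26, -19]
Four tails, so the longest strictly decreasing subsequence of the original has length 4.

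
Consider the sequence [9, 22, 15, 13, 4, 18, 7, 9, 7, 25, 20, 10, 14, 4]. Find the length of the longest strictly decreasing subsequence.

Let dp[i] be the longest strictly decreasing subsequence ending at i:
i:      1  2  3  4  5  6  7  8  9 10 11 12 13 14
a[i]:   9 22 15 13  4 18  7  9  7 25 20 10 14  4
dp:     1  1  2  3  4  2  4  4  5  1  2  4  3  6
Maximum is 6.

6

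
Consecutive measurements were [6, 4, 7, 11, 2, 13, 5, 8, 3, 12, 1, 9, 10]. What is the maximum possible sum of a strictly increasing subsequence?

40

Let S[i] be the best sum of a strictly increasing subsequence ending at i:
i:      1  2  3  4  5  6  7  8  9 10 11 12 13
a[i]:   6  4  7 11  2 13  5  8  3 12  1  9 10
S:      6  4 13 24  2 37  9 21  5 36  1 30 40
Maximum is 40 (e.g. 6 + 7 + 8 + 9 + 10).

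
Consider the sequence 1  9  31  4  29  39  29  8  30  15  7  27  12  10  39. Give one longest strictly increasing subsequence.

1, 4, 8, 15, 27, 39

Patience tails give the LIS length; then backtrack through the dp parents:
1 → extends → [1]
9 → extends → [1, 9]
31 → extends → [1, 9, 31]
4 → replaces 9 → [1, 4, 31]
29 → replaces 31 → [1, 4, 29]
39 → extends → [1, 4, 29, 39]
29 → already a tail → [1, 4, 29, 39]
8 → replaces 29 → [1, 4, 8, 39]
30 → replaces 39 → [1, 4, 8, 30]
15 → replaces 30 → [1, 4, 8, 15]
7 → replaces 8 → [1, 4, 7, 15]
27 → extends → [1, 4, 7, 15, 27]
12 → replaces 15 → [1, 4, 7, 12, 27]
10 → replaces 12 → [1, 4, 7, 10, 27]
39 → extends → [1, 4, 7, 10, 27, 39]
Length 6; one witness is 1, 4, 8, 15, 27, 39.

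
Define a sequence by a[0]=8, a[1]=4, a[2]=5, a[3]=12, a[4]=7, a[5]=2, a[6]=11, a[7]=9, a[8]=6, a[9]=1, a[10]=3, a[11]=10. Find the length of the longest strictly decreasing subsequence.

5

Let dp[i] be the longest strictly decreasing subsequence ending at i:
i:      0  1  2  3  4  5  6  7  8  9 10 11
a[i]:   8  4  5 12  7  2 11  9  6  1  3 10
dp:     1  2  2  1  2  3  2  3  4  5  5  3
Maximum is 5.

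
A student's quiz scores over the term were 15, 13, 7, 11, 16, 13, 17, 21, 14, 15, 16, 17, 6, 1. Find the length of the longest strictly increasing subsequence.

7

Let dp[i] be the length of the longest such subsequence ending at index i:
i:      1  2  3  4  5  6  7  8  9 10 11 12 13 14
a[i]:  15 13  7 11 16 13 17 21 14 15 16 17  6  1
dp:     1  1  1  2  3  3  4  5  4  5  6  7  1  1
Maximum dp value is 7.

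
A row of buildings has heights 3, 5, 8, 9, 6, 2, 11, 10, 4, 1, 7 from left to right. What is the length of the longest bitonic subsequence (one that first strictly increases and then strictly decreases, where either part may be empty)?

8

inc[i] = longest strictly increasing subsequence ending at i; dec[i] = longest strictly decreasing subsequence starting at i:
i:      1  2  3  4  5  6  7  8  9 10 11
a[i]:   3  5  8  9  6  2 11 10  4  1  7
inc:    1  2  3  4  3  1  5  5  2  1  4
dec:    3  3  4  4  3  2  4  3  2  1  1
Best peak at i=7 (value 11): inc=5, dec=4, length 5+4−1 = 8.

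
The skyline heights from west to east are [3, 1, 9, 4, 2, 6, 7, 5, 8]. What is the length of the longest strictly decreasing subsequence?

3

Negate each value so 'decreasing' becomes 'increasing', then run patience tails on the negated sequence:
-3 → extends → [-3]
-1 → extends → [-3, -1]
-9 → replaces -3 → [-9, -1]
-4 → replaces -1 → [-9, -4]
-2 → extends → [-9, -4, -2]
-6 → replaces -4 → [-9, -6, -2]
-7 → replaces -6 → [-9, -7, -2]
-5 → replaces -2 → [-9, -7, -5]
-8 → replaces -7 → [-9, -8, -5]
Three tails, so the longest strictly decreasing subsequence of the original has length 3.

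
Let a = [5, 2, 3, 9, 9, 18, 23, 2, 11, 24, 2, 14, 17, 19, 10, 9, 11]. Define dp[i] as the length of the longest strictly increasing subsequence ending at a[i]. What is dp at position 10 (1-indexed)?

dp[i] = 1 + max{dp[j] : j<i, a[j]<a[i]} (or 1 if no such j):
i:      1  2  3  4  5  6  7  8  9 10 11 12 13 14 15 16 17
a[i]:   5  2  3  9  9 18 23  2 11 24  2 14 17 19 10  9 11
dp:     1  1  2  3  3  4  5  1  4  6  1  5  6  7  4  3  5
At index 10 the value is 6.

6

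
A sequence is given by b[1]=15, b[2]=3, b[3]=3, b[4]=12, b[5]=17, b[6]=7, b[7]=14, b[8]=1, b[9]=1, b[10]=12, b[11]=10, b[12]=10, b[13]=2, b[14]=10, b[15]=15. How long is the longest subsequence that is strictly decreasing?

5

Negate each value so 'decreasing' becomes 'increasing', then run patience tails on the negated sequence:
-15 → extends → [-15]
-3 → extends → [-15, -3]
-3 → already a tail → [-15, -3]
-12 → replaces -3 → [-15, -12]
-17 → replaces -15 → [-17, -12]
-7 → extends → [-17, -12, -7]
-14 → replaces -12 → [-17, -14, -7]
-1 → extends → [-17, -14, -7, -1]
-1 → already a tail → [-17, -14, -7, -1]
-12 → replaces -7 → [-17, -14, -12, -1]
-10 → replaces -1 → [-17, -14, -12, -10]
-10 → already a tail → [-17, -14, -12, -10]
-2 → extends → [-17, -14, -12, -10, -2]
-10 → already a tail → [-17, -14, -12, -10, -2]
-15 → replaces -14 → [-17, -15, -12, -10, -2]
Five tails, so the longest strictly decreasing subsequence of the original has length 5.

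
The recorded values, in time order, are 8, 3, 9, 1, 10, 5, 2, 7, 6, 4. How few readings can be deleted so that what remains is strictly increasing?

7

Fewest deletions = n − (longest strictly increasing subsequence).
i:      1  2  3  4  5  6  7  8  9 10
a[i]:   8  3  9  1 10  5  2  7  6  4
dp:     1  1  2  1  3  2  2  3  3  3
max dp = 3, so deletions = 10 − 3 = 7.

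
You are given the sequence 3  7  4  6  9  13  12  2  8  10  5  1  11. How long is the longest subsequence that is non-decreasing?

Let dp[i] be the length of the longest such subsequence ending at index i:
i:      1  2  3  4  5  6  7  8  9 10 11 12 13
a[i]:   3  7  4  6  9 13 12  2  8 10  5  1 11
dp:     1  2  2  3  4  5  5  1  4  5  3  1  6
Maximum dp value is 6.

6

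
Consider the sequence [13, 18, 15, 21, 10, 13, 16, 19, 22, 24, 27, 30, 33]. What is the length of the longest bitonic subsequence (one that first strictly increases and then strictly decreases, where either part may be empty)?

inc[i] = longest strictly increasing subsequence ending at i; dec[i] = longest strictly decreasing subsequence starting at i:
i:      1  2  3  4  5  6  7  8  9 10 11 12 13
a[i]:  13 18 15 21 10 13 16 19 22 24 27 30 33
inc:    1  2  2  3  1  2  3  4  5  6  7  8  9
dec:    2  3  2  2  1  1  1  1  1  1  1  1  1
Best peak at i=13 (value 33): inc=9, dec=1, length 9+1−1 = 9.

9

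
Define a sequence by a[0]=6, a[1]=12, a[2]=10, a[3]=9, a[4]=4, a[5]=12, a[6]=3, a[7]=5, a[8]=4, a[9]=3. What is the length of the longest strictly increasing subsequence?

Track the smallest tail for each achievable length (strict):
6 → extends → [6]
12 → extends → [6, 12]
10 → replaces 12 → [6, 10]
9 → replaces 10 → [6, 9]
4 → replaces 6 → [4, 9]
12 → extends → [4, 9, 12]
3 → replaces 4 → [3, 9, 12]
5 → replaces 9 → [3, 5, 12]
4 → replaces 5 → [3, 4, 12]
3 → already a tail → [3, 4, 12]
Three tails, so the longest strictly increasing subsequence has length 3 (e.g. 6, 10, 12).

3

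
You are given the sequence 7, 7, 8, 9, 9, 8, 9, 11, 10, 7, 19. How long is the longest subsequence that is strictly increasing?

Track the smallest tail for each achievable length (strict):
7 → extends → [7]
7 → already a tail → [7]
8 → extends → [7, 8]
9 → extends → [7, 8, 9]
9 → already a tail → [7, 8, 9]
8 → already a tail → [7, 8, 9]
9 → already a tail → [7, 8, 9]
11 → extends → [7, 8, 9, 11]
10 → replaces 11 → [7, 8, 9, 10]
7 → already a tail → [7, 8, 9, 10]
19 → extends → [7, 8, 9, 10, 19]
Five tails, so the longest strictly increasing subsequence has length 5 (e.g. 7, 8, 9, 11, 19).

5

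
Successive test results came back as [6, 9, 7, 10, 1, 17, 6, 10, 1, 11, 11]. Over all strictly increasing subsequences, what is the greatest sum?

42

Let S[i] be the best sum of a strictly increasing subsequence ending at i:
i:      1  2  3  4  5  6  7  8  9 10 11
a[i]:   6  9  7 10  1 17  6 10  1 11 11
S:      6 15 13 25  1 42  7 25  1 36 36
Maximum is 42 (e.g. 6 + 9 + 10 + 17).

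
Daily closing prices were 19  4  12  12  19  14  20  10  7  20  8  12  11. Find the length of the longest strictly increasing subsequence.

4

Let dp[i] be the length of the longest such subsequence ending at index i:
i:      1  2  3  4  5  6  7  8  9 10 11 12 13
a[i]:  19  4 12 12 19 14 20 10  7 20  8 12 11
dp:     1  1  2  2  3  3  4  2  2  4  3  4  4
Maximum dp value is 4.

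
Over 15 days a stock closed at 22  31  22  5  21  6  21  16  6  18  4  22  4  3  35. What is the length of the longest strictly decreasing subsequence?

Negate each value so 'decreasing' becomes 'increasing', then run patience tails on the negated sequence:
-22 → extends → [-22]
-31 → replaces -22 → [-31]
-22 → extends → [-31, -22]
-5 → extends → [-31, -22, -5]
-21 → replaces -5 → [-31, -22, -21]
-6 → extends → [-31, -22, -21, -6]
-21 → already a tail → [-31, -22, -21, -6]
-16 → replaces -6 → [-31, -22, -21, -16]
-6 → extends → [-31, -22, -21, -16, -6]
-18 → replaces -16 → [-31, -22, -21, -18, -6]
-4 → extends → [-31, -22, -21, -18, -6, -4]
-22 → already a tail → [-31, -22, -21, -18, -6, -4]
-4 → already a tail → [-31, -22, -21, -18, -6, -4]
-3 → extends → [-31, -22, -21, -18, -6, -4, -3]
-35 → replaces -31 → [-35, -22, -21, -18, -6, -4, -3]
Seven tails, so the longest strictly decreasing subsequence of the original has length 7.

7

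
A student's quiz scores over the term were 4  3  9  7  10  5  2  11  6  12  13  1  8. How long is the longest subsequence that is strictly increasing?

Let dp[i] be the length of the longest such subsequence ending at index i:
i:      1  2  3  4  5  6  7  8  9 10 11 12 13
a[i]:   4  3  9  7 10  5  2 11  6 12 13  1  8
dp:     1  1  2  2  3  2  1  4  3  5  6  1  4
Maximum dp value is 6.

6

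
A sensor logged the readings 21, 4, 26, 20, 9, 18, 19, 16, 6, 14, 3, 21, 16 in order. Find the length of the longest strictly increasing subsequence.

Let dp[i] be the length of the longest such subsequence ending at index i:
i:      1  2  3  4  5  6  7  8  9 10 11 12 13
a[i]:  21  4 26 20  9 18 19 16  6 14  3 21 16
dp:     1  1  2  2  2  3  4  3  2  3  1  5  4
Maximum dp value is 5.

5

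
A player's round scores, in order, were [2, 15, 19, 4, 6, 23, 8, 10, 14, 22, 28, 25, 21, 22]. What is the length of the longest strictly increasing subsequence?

8

Let dp[i] be the length of the longest such subsequence ending at index i:
i:      1  2  3  4  5  6  7  8  9 10 11 12 13 14
a[i]:   2 15 19  4  6 23  8 10 14 22 28 25 21 22
dp:     1  2  3  2  3  4  4  5  6  7  8  8  7  8
Maximum dp value is 8.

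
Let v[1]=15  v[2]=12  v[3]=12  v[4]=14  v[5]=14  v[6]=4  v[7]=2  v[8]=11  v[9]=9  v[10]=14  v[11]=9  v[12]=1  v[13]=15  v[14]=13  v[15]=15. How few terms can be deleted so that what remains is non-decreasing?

8

Fewest deletions = n − (longest non-decreasing subsequence).
i:      1  2  3  4  5  6  7  8  9 10 11 12 13 14 15
v[i]:  15 12 12 14 14  4  2 11  9 14  9  1 15 13 15
dp:     1  1  2  3  4  1  1  2  2  5  3  1  6  4  7
max dp = 7, so deletions = 15 − 7 = 8.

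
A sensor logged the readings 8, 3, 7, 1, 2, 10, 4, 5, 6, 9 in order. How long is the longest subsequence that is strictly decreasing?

Let dp[i] be the longest strictly decreasing subsequence ending at i:
i:      1  2  3  4  5  6  7  8  9 10
a[i]:   8  3  7  1  2 10  4  5  6  9
dp:     1  2  2  3  3  1  3  3  3  2
Maximum is 3.

3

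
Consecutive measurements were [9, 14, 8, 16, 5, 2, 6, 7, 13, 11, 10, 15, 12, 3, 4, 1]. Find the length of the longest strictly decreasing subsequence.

6

Negate each value so 'decreasing' becomes 'increasing', then run patience tails on the negated sequence:
-9 → extends → [-9]
-14 → replaces -9 → [-14]
-8 → extends → [-14, -8]
-16 → replaces -14 → [-16, -8]
-5 → extends → [-16, -8, -5]
-2 → extends → [-16, -8, -5, -2]
-6 → replaces -5 → [-16, -8, -6, -2]
-7 → replaces -6 → [-16, -8, -7, -2]
-13 → replaces -8 → [-16, -13, -7, -2]
-11 → replaces -7 → [-16, -13, -11, -2]
-10 → replaces -2 → [-16, -13, -11, -10]
-15 → replaces -13 → [-16, -15, -11, -10]
-12 → replaces -11 → [-16, -15, -12, -10]
-3 → extends → [-16, -15, -12, -10, -3]
-4 → replaces -3 → [-16, -15, -12, -10, -4]
-1 → extends → [-16, -15, -12, -10, -4, -1]
Six tails, so the longest strictly decreasing subsequence of the original has length 6.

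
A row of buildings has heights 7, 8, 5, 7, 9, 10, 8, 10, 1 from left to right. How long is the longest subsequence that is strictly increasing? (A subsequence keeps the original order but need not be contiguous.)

Track the smallest tail for each achievable length (strict):
7 → extends → [7]
8 → extends → [7, 8]
5 → replaces 7 → [5, 8]
7 → replaces 8 → [5, 7]
9 → extends → [5, 7, 9]
10 → extends → [5, 7, 9, 10]
8 → replaces 9 → [5, 7, 8, 10]
10 → already a tail → [5, 7, 8, 10]
1 → replaces 5 → [1, 7, 8, 10]
Four tails, so the longest strictly increasing subsequence has length 4 (e.g. 7, 8, 9, 10).

4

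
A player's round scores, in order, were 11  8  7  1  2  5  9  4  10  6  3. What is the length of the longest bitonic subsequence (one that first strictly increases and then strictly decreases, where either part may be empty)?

inc[i] = longest strictly increasing subsequence ending at i; dec[i] = longest strictly decreasing subsequence starting at i:
i:      1  2  3  4  5  6  7  8  9 10 11
a[i]:  11  8  7  1  2  5  9  4 10  6  3
inc:    1  1  1  1  2  3  4  3  5  4  3
dec:    6  5  4  1  1  3  3  2  3  2  1
Best peak at i=9 (value 10): inc=5, dec=3, length 5+3−1 = 7.

7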